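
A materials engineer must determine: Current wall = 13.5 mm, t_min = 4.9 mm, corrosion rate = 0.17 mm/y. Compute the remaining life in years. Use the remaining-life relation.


Apply the remaining-life relation: RL = (t_current − t_min) / CR
RL = (13.5 − 4.9) / 0.17 = 8.6 / 0.17 = 50.6 years

50.6 years


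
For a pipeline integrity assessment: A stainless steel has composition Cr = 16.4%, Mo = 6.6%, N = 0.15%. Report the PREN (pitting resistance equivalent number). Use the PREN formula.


Apply the PREN formula: PREN = Cr + 3.3*Mo + 16*N
PREN = 16.4 + 3.3*6.6 + 16*0.15
PREN = 16.4 + 21.78 + 2.4 = 40.58

40.58


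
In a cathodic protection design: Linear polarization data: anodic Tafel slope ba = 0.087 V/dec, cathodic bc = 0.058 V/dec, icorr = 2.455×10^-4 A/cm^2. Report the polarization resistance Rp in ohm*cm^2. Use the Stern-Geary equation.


Apply the Stern-Geary equation: Rp = ba*bc / (2.303*icorr*(ba+bc))
ba*bc = 0.087*0.058 = 0.005046
ba+bc = 0.145; 2.303*icorr*(ba+bc) = 2.303*2.455×10^-4*0.145 = 8.1981042×10^-5
Rp = 0.005046 / 8.1981042×10^-5 = 61.6 ohm*cm^2

61.6 ohm*cm^2


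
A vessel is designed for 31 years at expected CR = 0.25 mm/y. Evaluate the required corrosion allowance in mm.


Corrosion allowance = CR × design life
CA = 0.25 * 31 = 7.75 mm

7.75 mm


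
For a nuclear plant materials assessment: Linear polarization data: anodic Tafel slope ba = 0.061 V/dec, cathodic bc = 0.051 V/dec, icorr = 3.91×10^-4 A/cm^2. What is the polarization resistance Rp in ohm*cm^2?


Apply the Stern-Geary equation: Rp = ba*bc / (2.303*icorr*(ba+bc))
ba*bc = 0.061*0.051 = 0.003111
ba+bc = 0.112; 2.303*icorr*(ba+bc) = 2.303*3.91×10^-4*0.112 = 1.0085298×10^-4
Rp = 0.003111 / 1.0085298×10^-4 = 30.8 ohm*cm^2

30.8 ohm*cm^2


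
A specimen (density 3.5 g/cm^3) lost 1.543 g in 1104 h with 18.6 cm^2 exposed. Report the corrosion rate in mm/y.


Apply the mm/y weight-loss relation: CR = 87600 * W / (D * A * T)
Numerator: 87600 * 1.543 = 135166.8
Denominator: 3.5 * 18.6 * 1104 = 71870.4
CR = 135166.8 / 71870.4 = 1.880702 mm/y

1.880702 mm/y


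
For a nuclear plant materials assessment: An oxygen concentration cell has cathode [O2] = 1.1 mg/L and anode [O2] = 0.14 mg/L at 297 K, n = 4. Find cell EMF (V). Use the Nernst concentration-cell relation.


Apply the Nernst concentration-cell relation: E = (RT/nF)*ln(C_cathode/C_anode)
RT/nF = 8.314*297/(4*96485) = 0.00639804 V
ln(1.1/0.14) = 2.06142
E = 0.00639804 * 2.06142 = 0.01319 V

0.01319 V


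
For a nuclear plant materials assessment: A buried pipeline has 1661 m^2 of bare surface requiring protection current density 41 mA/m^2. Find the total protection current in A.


I = area * current density, then convert mA → A (÷1000)
I = 1661 * 41 / 1000 = 68.1 A

68.1 A


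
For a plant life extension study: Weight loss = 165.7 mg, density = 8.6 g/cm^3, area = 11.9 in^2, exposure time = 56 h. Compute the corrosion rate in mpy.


Apply the mpy weight-loss relation: CR = 534 * W / (D * A * T)
Numerator: 534 * 165.7 = 88483.8
Denominator: 8.6 * 11.9 * 56 = 5731.04
CR = 88483.8 / 5731.04 = 15.4394 mpy

15.4394 mpy


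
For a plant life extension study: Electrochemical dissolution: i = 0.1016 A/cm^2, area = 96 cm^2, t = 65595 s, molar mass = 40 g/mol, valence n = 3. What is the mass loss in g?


Apply Faraday's law: m = i*A*t*M / (n*F)
Total charge passed Q = i*A*t = 0.1016*96*65595 = 639787.392 C
m = Q*M/(n*F) = 639787.392*40/(3*96485) = 88.413 g

88.413 g


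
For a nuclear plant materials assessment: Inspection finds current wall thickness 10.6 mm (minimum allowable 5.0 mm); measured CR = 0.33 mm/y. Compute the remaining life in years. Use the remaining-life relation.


Apply the remaining-life relation: RL = (t_current − t_min) / CR
RL = (10.6 − 5.0) / 0.33 = 5.6 / 0.33 = 17.0 years

17.0 years


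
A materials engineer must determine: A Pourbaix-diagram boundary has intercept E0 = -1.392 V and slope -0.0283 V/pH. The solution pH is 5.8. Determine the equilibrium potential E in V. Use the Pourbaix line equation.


Apply the Pourbaix line equation: E = E0 + slope*pH
E = -1.392 + (-0.0283)*5.8 = -1.392 + (-0.16414) = -1.55614 V
Rounded to 4 decimal places: E = -1.5561 V

-1.5561 V


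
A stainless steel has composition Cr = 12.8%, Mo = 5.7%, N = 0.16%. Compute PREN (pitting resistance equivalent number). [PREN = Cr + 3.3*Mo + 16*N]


Apply the PREN formula: PREN = Cr + 3.3*Mo + 16*N
PREN = 12.8 + 3.3*5.7 + 16*0.16
PREN = 12.8 + 18.81 + 2.56 = 34.17

34.17


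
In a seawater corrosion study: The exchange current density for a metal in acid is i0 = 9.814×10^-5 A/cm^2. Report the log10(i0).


i0 = 9.814×10^-5 A/cm^2
log10(i0) = -4.008

-4.008


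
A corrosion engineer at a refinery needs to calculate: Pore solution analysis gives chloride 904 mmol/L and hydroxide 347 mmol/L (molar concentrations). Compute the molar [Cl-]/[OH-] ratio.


Threshold parameter = [Cl-] / [OH-] (molar basis; both in mmol/L, so units cancel)
Ratio = 904 / 347 = 2.61

2.61


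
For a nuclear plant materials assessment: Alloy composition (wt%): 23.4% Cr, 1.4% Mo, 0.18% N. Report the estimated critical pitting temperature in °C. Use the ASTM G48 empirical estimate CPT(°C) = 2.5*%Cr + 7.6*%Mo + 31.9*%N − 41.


Apply the ASTM G48 empirical CPT estimate: CPT(°C) = 2.5*%Cr + 7.6*%Mo + 31.9*%N − 41
2.5*23.4 = 58.5; 7.6*1.4 = 10.64; 31.9*0.18 = 5.742
CPT = 58.5 + 10.64 + 5.742 − 41 = 33.882 °C
Rounded to 0.1 °C: CPT ≈ 33.9 °C

33.9 °C


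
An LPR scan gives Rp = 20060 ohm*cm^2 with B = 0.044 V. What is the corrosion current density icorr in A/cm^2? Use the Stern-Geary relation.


Apply the Stern-Geary relation: icorr = B / Rp
icorr = 0.044 / 20060 = 2.193×10^-6 A/cm^2

2.193×10^-6 A/cm^2


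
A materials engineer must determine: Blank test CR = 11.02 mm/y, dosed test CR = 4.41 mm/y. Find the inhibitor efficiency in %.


Apply the inhibitor-efficiency definition: IE = (CR_blank − CR_inh)/CR_blank × 100
IE = (11.02 − 4.41) / 11.02 × 100
IE = 6.61 / 11.02 × 100 = 60.0 %

60.0 %


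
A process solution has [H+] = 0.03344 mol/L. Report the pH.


pH = −log10[H+]
pH = −log10(0.03344) = 1.48

1.48


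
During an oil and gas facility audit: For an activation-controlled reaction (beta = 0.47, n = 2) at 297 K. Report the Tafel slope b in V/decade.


Apply the Tafel slope relation: b = 2.303*R*T/(beta*n*F)
Numerator: 2.303 * 8.314 * 297 = 5686.7
Denominator: 0.47 * 2 * 96485 = 90695.9
b = 5686.7 / 90695.9 = 0.063 V/decade

0.063 V/decade


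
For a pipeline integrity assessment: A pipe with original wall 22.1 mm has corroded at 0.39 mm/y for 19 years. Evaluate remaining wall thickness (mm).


Remaining wall = original − CR × time
t = 22.1 − 0.39*19 = 22.1 − 7.41 = 14.69 mm

14.69 mm


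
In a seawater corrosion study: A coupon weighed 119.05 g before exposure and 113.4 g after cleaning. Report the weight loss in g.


Weight loss = initial − final
WL = 119.05 − 113.4 = 5.65 g

5.65 g


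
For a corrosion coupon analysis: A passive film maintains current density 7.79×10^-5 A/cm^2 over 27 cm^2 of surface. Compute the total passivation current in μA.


I = i_pass * A, then convert A → μA (×10^6)
I = 7.79×10^-5 * 27 * 10^6 = 2103.3 μA

2103.3 μA


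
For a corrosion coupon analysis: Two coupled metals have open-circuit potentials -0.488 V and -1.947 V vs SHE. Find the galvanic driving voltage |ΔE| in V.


Driving voltage is the absolute potential difference.
|ΔE| = |-0.488 − (-1.947)| = 1.459 V

1.459 V


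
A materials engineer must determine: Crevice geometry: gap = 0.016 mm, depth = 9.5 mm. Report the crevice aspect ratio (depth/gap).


Aspect ratio = depth / gap
Ratio = 9.5 / 0.016 = 593.8

593.8


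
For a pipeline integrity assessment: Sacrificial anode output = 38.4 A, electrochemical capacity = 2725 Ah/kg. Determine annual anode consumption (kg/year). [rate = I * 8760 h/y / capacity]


Annual consumption = current * hours per year / capacity
Rate = 38.4 * 8760 / 2725 = 123.4 kg/year

123.4 kg/year


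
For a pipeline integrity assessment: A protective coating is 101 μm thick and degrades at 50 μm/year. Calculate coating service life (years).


Service life = thickness / degradation rate
Life = 101 / 50 = 2.0 years

2.0 years


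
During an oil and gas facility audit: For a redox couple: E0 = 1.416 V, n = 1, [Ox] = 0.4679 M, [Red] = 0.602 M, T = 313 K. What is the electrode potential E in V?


Apply the Nernst equation: E = E0 + (RT/nF)*ln([Ox]/[Red])
Step 1: RT/nF = 8.314*313/(1*96485) = 0.02697085 V
Step 2: [Ox]/[Red] = 0.4679/0.602 = 0.777243
Step 3: ln(0.777243) = -0.252002
Step 4: correction = 0.02697085 * -0.252002 = -0.0068 V
E = 1.416 + -0.0068 = 1.4092 V

1.4092 V


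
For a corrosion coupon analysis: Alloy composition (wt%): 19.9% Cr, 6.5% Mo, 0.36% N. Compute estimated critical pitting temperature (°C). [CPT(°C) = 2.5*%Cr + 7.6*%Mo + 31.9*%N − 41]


Apply the ASTM G48 empirical CPT estimate: CPT(°C) = 2.5*%Cr + 7.6*%Mo + 31.9*%N − 41
2.5*19.9 = 49.75; 7.6*6.5 = 49.4; 31.9*0.36 = 11.484
CPT = 49.75 + 49.4 + 11.484 − 41 = 69.634 °C
Rounded to 0.1 °C: CPT ≈ 69.6 °C

69.6 °C


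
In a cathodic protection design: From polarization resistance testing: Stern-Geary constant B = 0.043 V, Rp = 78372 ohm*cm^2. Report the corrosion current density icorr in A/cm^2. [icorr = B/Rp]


Apply the Stern-Geary relation: icorr = B / Rp
icorr = 0.043 / 78372 = 5.487×10^-7 A/cm^2

5.487×10^-7 A/cm^2


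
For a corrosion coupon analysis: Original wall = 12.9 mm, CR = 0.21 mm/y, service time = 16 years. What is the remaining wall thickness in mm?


Remaining wall = original − CR × time
t = 12.9 − 0.21*16 = 12.9 − 3.36 = 9.54 mm

9.54 mm


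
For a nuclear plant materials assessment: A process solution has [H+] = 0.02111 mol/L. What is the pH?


pH = −log10[H+]
pH = −log10(0.02111) = 1.68

1.68


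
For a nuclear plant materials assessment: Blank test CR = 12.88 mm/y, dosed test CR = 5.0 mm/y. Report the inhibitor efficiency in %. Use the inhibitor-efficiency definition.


Apply the inhibitor-efficiency definition: IE = (CR_blank − CR_inh)/CR_blank × 100
IE = (12.88 − 5.0) / 12.88 × 100
IE = 7.88 / 12.88 × 100 = 61.2 %

61.2 %


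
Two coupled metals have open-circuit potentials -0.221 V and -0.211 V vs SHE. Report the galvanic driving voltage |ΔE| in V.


Driving voltage is the absolute potential difference.
|ΔE| = |-0.221 − (-0.211)| = 0.01 V

0.01 V


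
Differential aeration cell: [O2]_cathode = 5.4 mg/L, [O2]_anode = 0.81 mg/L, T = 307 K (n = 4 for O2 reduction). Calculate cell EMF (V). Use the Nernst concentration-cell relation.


Apply the Nernst concentration-cell relation: E = (RT/nF)*ln(C_cathode/C_anode)
RT/nF = 8.314*307/(4*96485) = 0.00661346 V
ln(5.4/0.81) = 1.89712
E = 0.00661346 * 1.89712 = 0.01255 V

0.01255 V


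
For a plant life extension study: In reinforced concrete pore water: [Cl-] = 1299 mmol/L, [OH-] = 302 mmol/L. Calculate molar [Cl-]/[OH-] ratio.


Threshold parameter = [Cl-] / [OH-] (molar basis; both in mmol/L, so units cancel)
Ratio = 1299 / 302 = 4.3

4.3


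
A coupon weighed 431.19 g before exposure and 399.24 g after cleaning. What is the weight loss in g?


Weight loss = initial − final
WL = 431.19 − 399.24 = 31.95 g

31.95 g


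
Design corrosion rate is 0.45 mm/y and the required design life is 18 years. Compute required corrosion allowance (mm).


Corrosion allowance = CR × design life
CA = 0.45 * 18 = 8.1 mm

8.1 mm


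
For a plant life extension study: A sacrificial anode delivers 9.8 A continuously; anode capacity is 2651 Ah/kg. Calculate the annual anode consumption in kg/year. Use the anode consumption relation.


Annual consumption = current * hours per year / capacity
Rate = 9.8 * 8760 / 2651 = 32.4 kg/year

32.4 kg/year


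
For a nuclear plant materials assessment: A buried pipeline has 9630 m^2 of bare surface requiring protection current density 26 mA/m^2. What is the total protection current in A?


I = area * current density, then convert mA → A (÷1000)
I = 9630 * 26 / 1000 = 250.38 A

250.38 A


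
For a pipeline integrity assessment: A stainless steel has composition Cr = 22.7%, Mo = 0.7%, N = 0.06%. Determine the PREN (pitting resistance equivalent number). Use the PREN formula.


Apply the PREN formula: PREN = Cr + 3.3*Mo + 16*N
PREN = 22.7 + 3.3*0.7 + 16*0.06
PREN = 22.7 + 2.31 + 0.96 = 25.97

25.97


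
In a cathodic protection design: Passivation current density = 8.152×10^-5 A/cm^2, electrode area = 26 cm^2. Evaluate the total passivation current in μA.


I = i_pass * A, then convert A → μA (×10^6)
I = 8.152×10^-5 * 26 * 10^6 = 2119.52 μA

2119.52 μA


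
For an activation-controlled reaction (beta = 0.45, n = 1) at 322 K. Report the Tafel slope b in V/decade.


Apply the Tafel slope relation: b = 2.303*R*T/(beta*n*F)
Numerator: 2.303 * 8.314 * 322 = 6165.38
Denominator: 0.45 * 1 * 96485 = 43418.25
b = 6165.38 / 43418.25 = 0.142 V/decade

0.142 V/decade


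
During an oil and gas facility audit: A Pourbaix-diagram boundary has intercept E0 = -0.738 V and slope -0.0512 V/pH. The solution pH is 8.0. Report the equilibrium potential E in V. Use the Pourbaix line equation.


Apply the Pourbaix line equation: E = E0 + slope*pH
E = -0.738 + (-0.0512)*8.0 = -0.738 + (-0.4096) = -1.1476 V
Rounded to 4 decimal places: E = -1.1476 V

-1.1476 V


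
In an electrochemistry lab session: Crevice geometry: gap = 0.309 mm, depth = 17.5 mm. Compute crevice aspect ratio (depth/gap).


Aspect ratio = depth / gap
Ratio = 17.5 / 0.309 = 56.6

56.6


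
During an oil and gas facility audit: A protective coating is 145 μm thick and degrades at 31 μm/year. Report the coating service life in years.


Service life = thickness / degradation rate
Life = 145 / 31 = 4.7 years

4.7 years


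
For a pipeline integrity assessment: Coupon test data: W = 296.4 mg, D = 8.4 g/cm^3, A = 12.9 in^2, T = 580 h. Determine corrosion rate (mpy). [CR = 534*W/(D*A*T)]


Apply the mpy weight-loss relation: CR = 534 * W / (D * A * T)
Numerator: 534 * 296.4 = 158277.6
Denominator: 8.4 * 12.9 * 580 = 62848.8
CR = 158277.6 / 62848.8 = 2.518 mpy

2.518 mpy


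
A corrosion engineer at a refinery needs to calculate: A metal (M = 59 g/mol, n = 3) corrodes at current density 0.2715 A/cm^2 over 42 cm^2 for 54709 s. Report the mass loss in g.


Apply Faraday's law: m = i*A*t*M / (n*F)
Total charge passed Q = i*A*t = 0.2715*42*54709 = 623846.727 C
m = Q*M/(n*F) = 623846.727*59/(3*96485) = 127.15951 g

127.15951 g


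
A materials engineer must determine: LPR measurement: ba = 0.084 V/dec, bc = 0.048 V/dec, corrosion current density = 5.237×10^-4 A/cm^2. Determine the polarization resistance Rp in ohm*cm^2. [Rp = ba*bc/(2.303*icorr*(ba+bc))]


Apply the Stern-Geary equation: Rp = ba*bc / (2.303*icorr*(ba+bc))
ba*bc = 0.084*0.048 = 0.004032
ba+bc = 0.132; 2.303*icorr*(ba+bc) = 2.303*5.237×10^-4*0.132 = 1.5920271×10^-4
Rp = 0.004032 / 1.5920271×10^-4 = 25.33 ohm*cm^2

25.33 ohm*cm^2


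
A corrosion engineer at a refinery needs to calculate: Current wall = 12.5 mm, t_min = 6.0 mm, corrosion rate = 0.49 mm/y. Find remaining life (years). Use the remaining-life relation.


Apply the remaining-life relation: RL = (t_current − t_min) / CR
RL = (12.5 − 6.0) / 0.49 = 6.5 / 0.49 = 13.3 years

13.3 years


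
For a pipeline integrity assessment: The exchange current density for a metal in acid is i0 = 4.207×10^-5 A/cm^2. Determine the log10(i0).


i0 = 4.207×10^-5 A/cm^2
log10(i0) = -4.376

-4.376


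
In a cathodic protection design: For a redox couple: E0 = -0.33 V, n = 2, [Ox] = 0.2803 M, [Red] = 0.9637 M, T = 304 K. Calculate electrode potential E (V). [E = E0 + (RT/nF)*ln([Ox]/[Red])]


Apply the Nernst equation: E = E0 + (RT/nF)*ln([Ox]/[Red])
Step 1: RT/nF = 8.314*304/(2*96485) = 0.01309766 V
Step 2: [Ox]/[Red] = 0.2803/0.9637 = 0.290858
Step 3: ln(0.290858) = -1.23492
Step 4: correction = 0.01309766 * -1.23492 = -0.0162 V
E = -0.33 + -0.0162 = -0.3462 V

-0.3462 V


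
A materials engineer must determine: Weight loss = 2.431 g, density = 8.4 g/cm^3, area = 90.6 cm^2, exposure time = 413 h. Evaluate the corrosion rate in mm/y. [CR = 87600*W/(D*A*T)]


Apply the mm/y weight-loss relation: CR = 87600 * W / (D * A * T)
Numerator: 87600 * 2.431 = 212955.6
Denominator: 8.4 * 90.6 * 413 = 314309.52
CR = 212955.6 / 314309.52 = 0.67753 mm/y

0.67753 mm/y


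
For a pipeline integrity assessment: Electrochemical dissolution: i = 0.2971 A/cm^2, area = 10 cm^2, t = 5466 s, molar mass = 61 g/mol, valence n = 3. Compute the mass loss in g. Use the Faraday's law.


Apply Faraday's law: m = i*A*t*M / (n*F)
Total charge passed Q = i*A*t = 0.2971*10*5466 = 16239.486 C
m = Q*M/(n*F) = 16239.486*61/(3*96485) = 3.4223 g

3.4223 g


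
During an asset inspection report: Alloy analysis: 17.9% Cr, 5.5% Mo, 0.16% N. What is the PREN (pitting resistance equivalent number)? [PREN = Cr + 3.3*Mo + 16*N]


Apply the PREN formula: PREN = Cr + 3.3*Mo + 16*N
PREN = 17.9 + 3.3*5.5 + 16*0.16
PREN = 17.9 + 18.15 + 2.56 = 38.61

38.61


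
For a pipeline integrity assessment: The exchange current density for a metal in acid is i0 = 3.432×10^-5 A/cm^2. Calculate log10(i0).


i0 = 3.432×10^-5 A/cm^2
log10(i0) = -4.464

-4.464


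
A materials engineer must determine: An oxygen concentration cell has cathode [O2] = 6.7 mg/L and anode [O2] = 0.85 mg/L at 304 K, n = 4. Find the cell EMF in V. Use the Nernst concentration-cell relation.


Apply the Nernst concentration-cell relation: E = (RT/nF)*ln(C_cathode/C_anode)
RT/nF = 8.314*304/(4*96485) = 0.00654883 V
ln(6.7/0.85) = 2.06463
E = 0.00654883 * 2.06463 = 0.01352 V

0.01352 V


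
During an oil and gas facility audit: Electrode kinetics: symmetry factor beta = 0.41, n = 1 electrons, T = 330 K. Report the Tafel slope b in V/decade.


Apply the Tafel slope relation: b = 2.303*R*T/(beta*n*F)
Numerator: 2.303 * 8.314 * 330 = 6318.56
Denominator: 0.41 * 1 * 96485 = 39558.85
b = 6318.56 / 39558.85 = 0.1597 V/decade

0.1597 V/decade


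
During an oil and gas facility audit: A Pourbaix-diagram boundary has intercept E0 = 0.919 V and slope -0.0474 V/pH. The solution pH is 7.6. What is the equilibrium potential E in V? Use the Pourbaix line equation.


Apply the Pourbaix line equation: E = E0 + slope*pH
E = 0.919 + (-0.0474)*7.6 = 0.919 + (-0.36024) = 0.55876 V
Rounded to 4 decimal places: E = 0.5588 V

0.5588 V


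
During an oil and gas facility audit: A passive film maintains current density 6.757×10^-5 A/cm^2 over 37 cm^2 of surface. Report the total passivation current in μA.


I = i_pass * A, then convert A → μA (×10^6)
I = 6.757×10^-5 * 37 * 10^6 = 2500.09 μA

2500.09 μA


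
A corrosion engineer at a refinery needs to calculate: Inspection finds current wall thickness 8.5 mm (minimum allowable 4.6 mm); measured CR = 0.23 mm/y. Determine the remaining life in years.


Apply the remaining-life relation: RL = (t_current − t_min) / CR
RL = (8.5 − 4.6) / 0.23 = 3.9 / 0.23 = 17.0 years

17.0 years


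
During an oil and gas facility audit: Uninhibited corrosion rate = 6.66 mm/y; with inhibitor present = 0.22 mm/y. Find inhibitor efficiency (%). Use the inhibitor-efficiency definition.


Apply the inhibitor-efficiency definition: IE = (CR_blank − CR_inh)/CR_blank × 100
IE = (6.66 − 0.22) / 6.66 × 100
IE = 6.44 / 6.66 × 100 = 96.7 %

96.7 %


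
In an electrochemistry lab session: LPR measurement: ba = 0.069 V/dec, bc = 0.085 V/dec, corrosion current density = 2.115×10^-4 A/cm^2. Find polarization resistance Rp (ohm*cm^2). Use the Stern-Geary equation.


Apply the Stern-Geary equation: Rp = ba*bc / (2.303*icorr*(ba+bc))
ba*bc = 0.069*0.085 = 0.005865
ba+bc = 0.154; 2.303*icorr*(ba+bc) = 2.303*2.115×10^-4*0.154 = 7.5011013×10^-5
Rp = 0.005865 / 7.5011013×10^-5 = 78.2 ohm*cm^2

78.2 ohm*cm^2


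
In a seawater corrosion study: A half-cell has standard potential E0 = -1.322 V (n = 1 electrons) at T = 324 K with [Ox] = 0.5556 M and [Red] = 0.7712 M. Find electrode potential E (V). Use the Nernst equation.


Apply the Nernst equation: E = E0 + (RT/nF)*ln([Ox]/[Red])
Step 1: RT/nF = 8.314*324/(1*96485) = 0.0279187 V
Step 2: [Ox]/[Red] = 0.5556/0.7712 = 0.720436
Step 3: ln(0.720436) = -0.327899
Step 4: correction = 0.0279187 * -0.327899 = -0.009 V
E = -1.322 + -0.009 = -1.331 V

-1.331 V


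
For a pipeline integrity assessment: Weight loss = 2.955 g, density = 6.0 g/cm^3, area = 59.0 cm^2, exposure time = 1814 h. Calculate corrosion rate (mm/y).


Apply the mm/y weight-loss relation: CR = 87600 * W / (D * A * T)
Numerator: 87600 * 2.955 = 258858.0
Denominator: 6.0 * 59.0 * 1814 = 642156.0
CR = 258858.0 / 642156.0 = 0.40311 mm/y

0.40311 mm/y


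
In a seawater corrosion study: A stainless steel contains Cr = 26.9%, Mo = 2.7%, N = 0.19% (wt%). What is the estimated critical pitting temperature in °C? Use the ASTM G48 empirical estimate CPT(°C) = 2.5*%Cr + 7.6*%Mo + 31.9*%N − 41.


Apply the ASTM G48 empirical CPT estimate: CPT(°C) = 2.5*%Cr + 7.6*%Mo + 31.9*%N − 41
2.5*26.9 = 67.25; 7.6*2.7 = 20.52; 31.9*0.19 = 6.061
CPT = 67.25 + 20.52 + 6.061 − 41 = 52.831 °C
Rounded to 0.1 °C: CPT ≈ 52.8 °C

52.8 °C


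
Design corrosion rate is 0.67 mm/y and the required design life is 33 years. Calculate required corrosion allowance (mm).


Corrosion allowance = CR × design life
CA = 0.67 * 33 = 22.11 mm

22.11 mm


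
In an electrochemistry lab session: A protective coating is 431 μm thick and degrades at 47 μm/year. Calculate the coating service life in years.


Service life = thickness / degradation rate
Life = 431 / 47 = 9.2 years

9.2 years


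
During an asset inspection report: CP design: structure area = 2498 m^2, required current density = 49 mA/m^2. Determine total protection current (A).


I = area * current density, then convert mA → A (÷1000)
I = 2498 * 49 / 1000 = 122.4 A

122.4 A


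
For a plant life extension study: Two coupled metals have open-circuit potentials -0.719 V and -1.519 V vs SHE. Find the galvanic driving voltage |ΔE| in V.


Driving voltage is the absolute potential difference.
|ΔE| = |-0.719 − (-1.519)| = 0.8 V

0.8 V


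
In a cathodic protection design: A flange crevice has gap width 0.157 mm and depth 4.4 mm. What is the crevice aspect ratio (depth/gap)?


Aspect ratio = depth / gap
Ratio = 4.4 / 0.157 = 28.0

28.0


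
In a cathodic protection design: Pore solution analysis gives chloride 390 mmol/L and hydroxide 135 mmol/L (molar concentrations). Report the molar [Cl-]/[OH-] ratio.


Threshold parameter = [Cl-] / [OH-] (molar basis; both in mmol/L, so units cancel)
Ratio = 390 / 135 = 2.89

2.89


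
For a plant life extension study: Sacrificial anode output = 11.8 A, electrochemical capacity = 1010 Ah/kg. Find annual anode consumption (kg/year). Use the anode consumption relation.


Annual consumption = current * hours per year / capacity
Rate = 11.8 * 8760 / 1010 = 102.3 kg/year

102.3 kg/year


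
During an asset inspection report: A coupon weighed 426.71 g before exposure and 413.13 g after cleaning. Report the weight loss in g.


Weight loss = initial − final
WL = 426.71 − 413.13 = 13.58 g

13.58 g


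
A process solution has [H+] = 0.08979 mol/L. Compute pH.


pH = −log10[H+]
pH = −log10(0.08979) = 1.05

1.05


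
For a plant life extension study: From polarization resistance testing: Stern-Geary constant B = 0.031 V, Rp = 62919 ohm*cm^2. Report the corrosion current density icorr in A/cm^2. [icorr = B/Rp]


Apply the Stern-Geary relation: icorr = B / Rp
icorr = 0.031 / 62919 = 4.927×10^-7 A/cm^2

4.927×10^-7 A/cm^2


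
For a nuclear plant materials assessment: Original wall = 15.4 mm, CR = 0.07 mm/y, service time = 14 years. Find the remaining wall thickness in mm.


Remaining wall = original − CR × time
t = 15.4 − 0.07*14 = 15.4 − 0.98 = 14.42 mm

14.42 mm


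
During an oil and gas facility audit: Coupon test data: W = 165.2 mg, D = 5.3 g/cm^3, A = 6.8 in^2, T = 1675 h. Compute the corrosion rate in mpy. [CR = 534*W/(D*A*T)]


Apply the mpy weight-loss relation: CR = 534 * W / (D * A * T)
Numerator: 534 * 165.2 = 88216.8
Denominator: 5.3 * 6.8 * 1675 = 60367.0
CR = 88216.8 / 60367.0 = 1.461 mpy

1.461 mpy


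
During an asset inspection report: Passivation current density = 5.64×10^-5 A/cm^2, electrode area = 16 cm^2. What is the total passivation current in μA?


I = i_pass * A, then convert A → μA (×10^6)
I = 5.64×10^-5 * 16 * 10^6 = 902.4 μA

902.4 μA


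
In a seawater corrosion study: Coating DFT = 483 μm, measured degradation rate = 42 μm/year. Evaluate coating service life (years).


Service life = thickness / degradation rate
Life = 483 / 42 = 11.5 years

11.5 years


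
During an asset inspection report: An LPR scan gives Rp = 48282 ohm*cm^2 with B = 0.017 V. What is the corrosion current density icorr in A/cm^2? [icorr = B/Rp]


Apply the Stern-Geary relation: icorr = B / Rp
icorr = 0.017 / 48282 = 3.521×10^-7 A/cm^2

3.521×10^-7 A/cm^2


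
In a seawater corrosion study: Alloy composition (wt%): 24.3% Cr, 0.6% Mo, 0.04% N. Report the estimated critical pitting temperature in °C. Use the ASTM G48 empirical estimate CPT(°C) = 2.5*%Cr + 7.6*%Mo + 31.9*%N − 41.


Apply the ASTM G48 empirical CPT estimate: CPT(°C) = 2.5*%Cr + 7.6*%Mo + 31.9*%N − 41
2.5*24.3 = 60.75; 7.6*0.6 = 4.56; 31.9*0.04 = 1.276
CPT = 60.75 + 4.56 + 1.276 − 41 = 25.586 °C
Rounded to 0.1 °C: CPT ≈ 25.6 °C

25.6 °C


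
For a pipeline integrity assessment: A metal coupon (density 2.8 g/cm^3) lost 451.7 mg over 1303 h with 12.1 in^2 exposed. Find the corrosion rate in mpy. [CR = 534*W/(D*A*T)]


Apply the mpy weight-loss relation: CR = 534 * W / (D * A * T)
Numerator: 534 * 451.7 = 241207.8
Denominator: 2.8 * 12.1 * 1303 = 44145.64
CR = 241207.8 / 44145.64 = 5.46391 mpy

5.46391 mpy


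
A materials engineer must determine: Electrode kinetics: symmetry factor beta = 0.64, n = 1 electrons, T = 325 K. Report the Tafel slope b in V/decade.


Apply the Tafel slope relation: b = 2.303*R*T/(beta*n*F)
Numerator: 2.303 * 8.314 * 325 = 6222.82
Denominator: 0.64 * 1 * 96485 = 61750.4
b = 6222.82 / 61750.4 = 0.101 V/decade

0.101 V/decade


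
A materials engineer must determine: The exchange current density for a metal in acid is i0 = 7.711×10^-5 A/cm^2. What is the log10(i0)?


i0 = 7.711×10^-5 A/cm^2
log10(i0) = -4.113

-4.113


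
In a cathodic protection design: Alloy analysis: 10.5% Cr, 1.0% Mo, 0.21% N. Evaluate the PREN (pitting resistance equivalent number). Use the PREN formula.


Apply the PREN formula: PREN = Cr + 3.3*Mo + 16*N
PREN = 10.5 + 3.3*1.0 + 16*0.21
PREN = 10.5 + 3.3 + 3.36 = 17.16

17.16


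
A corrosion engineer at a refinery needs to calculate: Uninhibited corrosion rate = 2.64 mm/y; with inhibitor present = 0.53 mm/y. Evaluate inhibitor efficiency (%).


Apply the inhibitor-efficiency definition: IE = (CR_blank − CR_inh)/CR_blank × 100
IE = (2.64 − 0.53) / 2.64 × 100
IE = 2.11 / 2.64 × 100 = 79.9 %

79.9 %


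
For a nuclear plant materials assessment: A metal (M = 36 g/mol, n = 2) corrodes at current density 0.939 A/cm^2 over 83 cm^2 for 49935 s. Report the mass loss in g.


Apply Faraday's law: m = i*A*t*M / (n*F)
Total charge passed Q = i*A*t = 0.939*83*49935 = 3891784.095 C
m = Q*M/(n*F) = 3891784.095*36/(2*96485) = 726.041 g

726.041 g


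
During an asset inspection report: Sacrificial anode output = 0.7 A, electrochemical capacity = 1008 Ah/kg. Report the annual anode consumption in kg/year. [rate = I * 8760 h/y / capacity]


Annual consumption = current * hours per year / capacity
Rate = 0.7 * 8760 / 1008 = 6.1 kg/year

6.1 kg/year


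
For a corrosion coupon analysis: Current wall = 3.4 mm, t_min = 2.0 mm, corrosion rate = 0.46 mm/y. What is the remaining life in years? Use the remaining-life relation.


Apply the remaining-life relation: RL = (t_current − t_min) / CR
RL = (3.4 − 2.0) / 0.46 = 1.4 / 0.46 = 3.0 years

3.0 years


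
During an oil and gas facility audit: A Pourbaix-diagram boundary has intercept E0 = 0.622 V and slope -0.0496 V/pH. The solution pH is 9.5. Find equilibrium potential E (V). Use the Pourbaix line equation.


Apply the Pourbaix line equation: E = E0 + slope*pH
E = 0.622 + (-0.0496)*9.5 = 0.622 + (-0.4712) = 0.1508 V
Rounded to 4 decimal places: E = 0.1508 V

0.1508 V


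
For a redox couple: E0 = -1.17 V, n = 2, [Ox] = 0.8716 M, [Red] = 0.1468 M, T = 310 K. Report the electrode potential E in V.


Apply the Nernst equation: E = E0 + (RT/nF)*ln([Ox]/[Red])
Step 1: RT/nF = 8.314*310/(2*96485) = 0.01335617 V
Step 2: [Ox]/[Red] = 0.8716/0.1468 = 5.93733
Step 3: ln(5.93733) = 1.78126
Step 4: correction = 0.01335617 * 1.78126 = 0.0238 V
E = -1.17 + 0.0238 = -1.1462 V

-1.1462 V


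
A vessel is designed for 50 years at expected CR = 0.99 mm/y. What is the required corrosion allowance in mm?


Corrosion allowance = CR × design life
CA = 0.99 * 50 = 49.5 mm

49.5 mm


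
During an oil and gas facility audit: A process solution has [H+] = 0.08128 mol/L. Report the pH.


pH = −log10[H+]
pH = −log10(0.08128) = 1.09

1.09


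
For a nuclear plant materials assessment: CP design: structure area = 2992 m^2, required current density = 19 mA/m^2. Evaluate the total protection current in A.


I = area * current density, then convert mA → A (÷1000)
I = 2992 * 19 / 1000 = 56.85 A

56.85 A


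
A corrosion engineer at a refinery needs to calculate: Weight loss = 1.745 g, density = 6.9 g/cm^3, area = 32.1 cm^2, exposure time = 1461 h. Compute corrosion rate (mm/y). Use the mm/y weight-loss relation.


Apply the mm/y weight-loss relation: CR = 87600 * W / (D * A * T)
Numerator: 87600 * 1.745 = 152862.0
Denominator: 6.9 * 32.1 * 1461 = 323596.89
CR = 152862.0 / 323596.89 = 0.47238 mm/y

0.47238 mm/y


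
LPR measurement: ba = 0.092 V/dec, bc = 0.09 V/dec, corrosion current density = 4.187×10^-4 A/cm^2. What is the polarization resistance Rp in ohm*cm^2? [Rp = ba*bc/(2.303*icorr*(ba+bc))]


Apply the Stern-Geary equation: Rp = ba*bc / (2.303*icorr*(ba+bc))
ba*bc = 0.092*0.09 = 0.00828
ba+bc = 0.182; 2.303*icorr*(ba+bc) = 2.303*4.187×10^-4*0.182 = 1.7549643×10^-4
Rp = 0.00828 / 1.7549643×10^-4 = 47.2 ohm*cm^2

47.2 ohm*cm^2


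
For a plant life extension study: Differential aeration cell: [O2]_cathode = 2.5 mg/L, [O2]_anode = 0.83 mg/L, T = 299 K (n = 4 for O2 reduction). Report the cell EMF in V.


Apply the Nernst concentration-cell relation: E = (RT/nF)*ln(C_cathode/C_anode)
RT/nF = 8.314*299/(4*96485) = 0.00644112 V
ln(2.5/0.83) = 1.10262
E = 0.00644112 * 1.10262 = 0.0071 V

0.0071 V


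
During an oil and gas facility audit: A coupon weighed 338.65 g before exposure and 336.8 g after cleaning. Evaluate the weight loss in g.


Weight loss = initial − final
WL = 338.65 − 336.8 = 1.85 g

1.85 g


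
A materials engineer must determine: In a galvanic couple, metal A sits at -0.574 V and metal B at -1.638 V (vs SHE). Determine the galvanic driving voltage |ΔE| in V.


Driving voltage is the absolute potential difference.
|ΔE| = |-0.574 − (-1.638)| = 1.064 V

1.064 V


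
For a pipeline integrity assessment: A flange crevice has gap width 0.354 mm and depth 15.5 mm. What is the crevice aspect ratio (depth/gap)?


Aspect ratio = depth / gap
Ratio = 15.5 / 0.354 = 43.8

43.8


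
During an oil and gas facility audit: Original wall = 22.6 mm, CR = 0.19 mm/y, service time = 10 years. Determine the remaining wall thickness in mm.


Remaining wall = original − CR × time
t = 22.6 − 0.19*10 = 22.6 − 1.9 = 20.7 mm

20.7 mm


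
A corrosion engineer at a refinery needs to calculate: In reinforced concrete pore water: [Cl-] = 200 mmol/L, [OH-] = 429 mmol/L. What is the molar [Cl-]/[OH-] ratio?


Threshold parameter = [Cl-] / [OH-] (molar basis; both in mmol/L, so units cancel)
Ratio = 200 / 429 = 0.47

0.47


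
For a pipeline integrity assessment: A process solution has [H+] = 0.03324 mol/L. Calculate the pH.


pH = −log10[H+]
pH = −log10(0.03324) = 1.48

1.48


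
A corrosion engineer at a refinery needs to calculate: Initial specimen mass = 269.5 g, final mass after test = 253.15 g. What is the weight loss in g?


Weight loss = initial − final
WL = 269.5 − 253.15 = 16.35 g

16.35 g


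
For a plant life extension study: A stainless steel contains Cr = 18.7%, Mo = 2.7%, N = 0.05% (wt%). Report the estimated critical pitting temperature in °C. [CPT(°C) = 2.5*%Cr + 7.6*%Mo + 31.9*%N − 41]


Apply the ASTM G48 empirical CPT estimate: CPT(°C) = 2.5*%Cr + 7.6*%Mo + 31.9*%N − 41
2.5*18.7 = 46.75; 7.6*2.7 = 20.52; 31.9*0.05 = 1.595
CPT = 46.75 + 20.52 + 1.595 − 41 = 27.865 °C
Rounded to 0.1 °C: CPT ≈ 27.9 °C

27.9 °C


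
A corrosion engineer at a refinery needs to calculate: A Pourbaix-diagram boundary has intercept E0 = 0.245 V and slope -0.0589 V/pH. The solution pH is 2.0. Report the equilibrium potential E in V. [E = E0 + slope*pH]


Apply the Pourbaix line equation: E = E0 + slope*pH
E = 0.245 + (-0.0589)*2.0 = 0.245 + (-0.1178) = 0.1272 V
Rounded to 4 decimal places: E = 0.1272 V

0.1272 V


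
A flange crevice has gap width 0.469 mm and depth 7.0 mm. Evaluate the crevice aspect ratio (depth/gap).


Aspect ratio = depth / gap
Ratio = 7.0 / 0.469 = 14.9

14.9


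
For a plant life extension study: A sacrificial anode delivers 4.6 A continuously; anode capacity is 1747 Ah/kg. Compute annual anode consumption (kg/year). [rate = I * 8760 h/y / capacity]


Annual consumption = current * hours per year / capacity
Rate = 4.6 * 8760 / 1747 = 23.1 kg/year

23.1 kg/year


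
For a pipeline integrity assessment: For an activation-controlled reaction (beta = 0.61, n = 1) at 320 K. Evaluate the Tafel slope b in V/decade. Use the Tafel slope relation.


Apply the Tafel slope relation: b = 2.303*R*T/(beta*n*F)
Numerator: 2.303 * 8.314 * 320 = 6127.09
Denominator: 0.61 * 1 * 96485 = 58855.85
b = 6127.09 / 58855.85 = 0.1041 V/decade

0.1041 V/decade


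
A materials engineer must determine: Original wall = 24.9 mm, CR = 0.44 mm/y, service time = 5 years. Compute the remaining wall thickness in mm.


Remaining wall = original − CR × time
t = 24.9 − 0.44*5 = 24.9 − 2.2 = 22.7 mm

22.7 mm


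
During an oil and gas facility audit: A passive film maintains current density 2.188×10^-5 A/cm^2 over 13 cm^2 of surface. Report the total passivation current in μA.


I = i_pass * A, then convert A → μA (×10^6)
I = 2.188×10^-5 * 13 * 10^6 = 284.44 μA

284.44 μA


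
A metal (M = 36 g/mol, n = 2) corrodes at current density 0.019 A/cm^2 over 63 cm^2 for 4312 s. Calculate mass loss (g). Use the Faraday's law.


Apply Faraday's law: m = i*A*t*M / (n*F)
Total charge passed Q = i*A*t = 0.019*63*4312 = 5161.464 C
m = Q*M/(n*F) = 5161.464*36/(2*96485) = 0.9629 g

0.9629 g


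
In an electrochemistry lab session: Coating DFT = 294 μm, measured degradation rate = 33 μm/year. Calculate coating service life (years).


Service life = thickness / degradation rate
Life = 294 / 33 = 8.9 years

8.9 years


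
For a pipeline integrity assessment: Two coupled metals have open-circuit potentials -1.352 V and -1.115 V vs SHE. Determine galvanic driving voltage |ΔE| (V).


Driving voltage is the absolute potential difference.
|ΔE| = |-1.352 − (-1.115)| = 0.237 V

0.237 V


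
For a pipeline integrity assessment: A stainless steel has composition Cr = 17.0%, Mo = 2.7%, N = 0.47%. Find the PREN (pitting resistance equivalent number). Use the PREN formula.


Apply the PREN formula: PREN = Cr + 3.3*Mo + 16*N
PREN = 17.0 + 3.3*2.7 + 16*0.47
PREN = 17.0 + 8.91 + 7.52 = 33.43

33.43


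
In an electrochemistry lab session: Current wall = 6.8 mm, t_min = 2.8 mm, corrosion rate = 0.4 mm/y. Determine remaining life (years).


Apply the remaining-life relation: RL = (t_current − t_min) / CR
RL = (6.8 − 2.8) / 0.4 = 4.0 / 0.4 = 10.0 years

10.0 years


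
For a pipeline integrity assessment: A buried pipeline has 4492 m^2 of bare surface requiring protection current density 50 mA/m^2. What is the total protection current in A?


I = area * current density, then convert mA → A (÷1000)
I = 4492 * 50 / 1000 = 224.6 A

224.6 A


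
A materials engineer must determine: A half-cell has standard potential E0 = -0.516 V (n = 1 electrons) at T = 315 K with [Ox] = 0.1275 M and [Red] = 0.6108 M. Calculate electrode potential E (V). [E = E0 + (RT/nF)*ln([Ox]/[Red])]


Apply the Nernst equation: E = E0 + (RT/nF)*ln([Ox]/[Red])
Step 1: RT/nF = 8.314*315/(1*96485) = 0.02714318 V
Step 2: [Ox]/[Red] = 0.1275/0.6108 = 0.208743
Step 3: ln(0.208743) = -1.566651
Step 4: correction = 0.02714318 * -1.566651 = -0.0425 V
E = -0.516 + -0.0425 = -0.5585 V

-0.5585 V


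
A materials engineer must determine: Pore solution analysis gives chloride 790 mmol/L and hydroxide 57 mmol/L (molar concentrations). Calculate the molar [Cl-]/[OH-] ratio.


Threshold parameter = [Cl-] / [OH-] (molar basis; both in mmol/L, so units cancel)
Ratio = 790 / 57 = 13.86

13.86


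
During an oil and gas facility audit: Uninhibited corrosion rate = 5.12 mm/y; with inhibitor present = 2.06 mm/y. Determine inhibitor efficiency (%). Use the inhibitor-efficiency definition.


Apply the inhibitor-efficiency definition: IE = (CR_blank − CR_inh)/CR_blank × 100
IE = (5.12 − 2.06) / 5.12 × 100
IE = 3.06 / 5.12 × 100 = 59.8 %

59.8 %


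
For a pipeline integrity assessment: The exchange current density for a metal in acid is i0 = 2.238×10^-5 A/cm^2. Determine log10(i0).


i0 = 2.238×10^-5 A/cm^2
log10(i0) = -4.65

-4.65


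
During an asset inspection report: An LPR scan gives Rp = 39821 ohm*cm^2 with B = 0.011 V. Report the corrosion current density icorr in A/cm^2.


Apply the Stern-Geary relation: icorr = B / Rp
icorr = 0.011 / 39821 = 2.762×10^-7 A/cm^2

2.762×10^-7 A/cm^2


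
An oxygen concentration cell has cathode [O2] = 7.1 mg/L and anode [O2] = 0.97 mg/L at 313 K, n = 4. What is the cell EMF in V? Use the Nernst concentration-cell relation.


Apply the Nernst concentration-cell relation: E = (RT/nF)*ln(C_cathode/C_anode)
RT/nF = 8.314*313/(4*96485) = 0.00674271 V
ln(7.1/0.97) = 1.99055
E = 0.00674271 * 1.99055 = 0.01342 V

0.01342 V


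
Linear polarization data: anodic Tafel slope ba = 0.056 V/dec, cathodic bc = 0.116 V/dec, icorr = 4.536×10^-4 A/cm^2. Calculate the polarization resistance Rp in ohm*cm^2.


Apply the Stern-Geary equation: Rp = ba*bc / (2.303*icorr*(ba+bc))
ba*bc = 0.056*0.116 = 0.006496
ba+bc = 0.172; 2.303*icorr*(ba+bc) = 2.303*4.536×10^-4*0.172 = 1.7967822×10^-4
Rp = 0.006496 / 1.7967822×10^-4 = 36.15 ohm*cm^2

36.15 ohm*cm^2


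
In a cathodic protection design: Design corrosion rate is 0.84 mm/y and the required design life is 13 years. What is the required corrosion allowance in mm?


Corrosion allowance = CR × design life
CA = 0.84 * 13 = 10.92 mm

10.92 mm


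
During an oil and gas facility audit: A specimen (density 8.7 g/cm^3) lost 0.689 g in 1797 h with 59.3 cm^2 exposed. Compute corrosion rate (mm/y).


Apply the mm/y weight-loss relation: CR = 87600 * W / (D * A * T)
Numerator: 87600 * 0.689 = 60356.4
Denominator: 8.7 * 59.3 * 1797 = 927090.27
CR = 60356.4 / 927090.27 = 0.0651 mm/y

0.0651 mm/y


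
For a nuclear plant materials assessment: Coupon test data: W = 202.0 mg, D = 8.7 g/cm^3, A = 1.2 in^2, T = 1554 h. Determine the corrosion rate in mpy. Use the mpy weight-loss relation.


Apply the mpy weight-loss relation: CR = 534 * W / (D * A * T)
Numerator: 534 * 202.0 = 107868.0
Denominator: 8.7 * 1.2 * 1554 = 16223.76
CR = 107868.0 / 16223.76 = 6.6488 mpy

6.6488 mpy
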